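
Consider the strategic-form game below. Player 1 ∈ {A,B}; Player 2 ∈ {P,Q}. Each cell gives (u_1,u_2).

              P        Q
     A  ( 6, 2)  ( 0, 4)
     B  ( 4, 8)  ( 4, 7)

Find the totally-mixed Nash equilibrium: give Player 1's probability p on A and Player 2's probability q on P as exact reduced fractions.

P1 mixes 1/3 on A; P2 mixes 2/3 on P

P1 indiff ⇒ q·6+(1-q)·0 = q·4+(1-q)·4 ⇒ q(2) = (1-q)(4) ⇒ q = 2/3
P2 indiff ⇒ p·2+(1-p)·8 = p·4+(1-p)·7 ⇒ p(-2) = (1-p)(-1) ⇒ p = 1/3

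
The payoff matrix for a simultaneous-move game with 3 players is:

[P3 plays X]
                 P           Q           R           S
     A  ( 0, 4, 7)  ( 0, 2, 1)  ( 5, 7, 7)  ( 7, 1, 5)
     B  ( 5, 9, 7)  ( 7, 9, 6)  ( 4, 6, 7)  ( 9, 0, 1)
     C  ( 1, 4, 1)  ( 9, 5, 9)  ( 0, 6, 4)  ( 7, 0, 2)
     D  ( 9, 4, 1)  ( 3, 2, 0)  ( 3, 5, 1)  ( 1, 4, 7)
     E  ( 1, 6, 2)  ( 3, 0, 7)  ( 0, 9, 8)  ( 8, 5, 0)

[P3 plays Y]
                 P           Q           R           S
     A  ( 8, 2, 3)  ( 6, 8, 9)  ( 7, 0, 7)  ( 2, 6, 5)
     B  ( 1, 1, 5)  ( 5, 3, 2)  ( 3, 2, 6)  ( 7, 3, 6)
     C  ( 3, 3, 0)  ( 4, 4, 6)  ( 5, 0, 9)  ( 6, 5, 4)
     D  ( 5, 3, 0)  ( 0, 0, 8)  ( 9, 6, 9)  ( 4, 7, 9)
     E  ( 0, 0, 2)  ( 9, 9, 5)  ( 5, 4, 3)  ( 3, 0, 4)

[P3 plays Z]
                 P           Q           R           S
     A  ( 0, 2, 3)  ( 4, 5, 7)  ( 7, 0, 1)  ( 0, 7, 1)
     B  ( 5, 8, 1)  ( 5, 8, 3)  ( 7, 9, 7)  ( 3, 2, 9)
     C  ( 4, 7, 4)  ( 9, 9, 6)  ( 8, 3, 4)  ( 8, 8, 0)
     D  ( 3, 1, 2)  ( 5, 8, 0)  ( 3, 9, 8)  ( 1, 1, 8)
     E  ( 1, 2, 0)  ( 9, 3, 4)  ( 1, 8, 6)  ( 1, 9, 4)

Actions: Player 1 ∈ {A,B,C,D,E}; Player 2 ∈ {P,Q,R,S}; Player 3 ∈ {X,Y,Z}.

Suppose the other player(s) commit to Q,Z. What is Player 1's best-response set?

P1 best: {C,E}

u_1(A vs Q,Z) = 4
u_1(B vs Q,Z) = 5
u_1(C vs Q,Z) = 9
u_1(D vs Q,Z) = 5
u_1(E vs Q,Z) = 9
max payoff 9 at {C,E}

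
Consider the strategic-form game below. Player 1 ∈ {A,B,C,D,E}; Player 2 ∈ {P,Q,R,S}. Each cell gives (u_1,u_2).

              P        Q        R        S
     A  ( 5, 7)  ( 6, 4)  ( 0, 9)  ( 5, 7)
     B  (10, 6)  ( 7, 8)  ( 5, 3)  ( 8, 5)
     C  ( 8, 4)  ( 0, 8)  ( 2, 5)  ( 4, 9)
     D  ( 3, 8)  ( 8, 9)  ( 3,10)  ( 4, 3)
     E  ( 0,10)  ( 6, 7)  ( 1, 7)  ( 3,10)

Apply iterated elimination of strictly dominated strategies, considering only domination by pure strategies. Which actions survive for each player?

P1 drop A (B beats it: P:10>5 Q:7>6 R:5>0 S:8>5)
P1 drop C (B beats it: P:10>8 Q:7>0 R:5>2 S:8>4)
P1 drop E (B beats it: P:10>0 Q:7>6 R:5>1 S:8>3)
P2 drop P (Q beats it: B:8>6 D:9>8)
P2 drop S (Q beats it: B:8>5 D:9>3)
P1→{B,D} P2→{Q,R}

Remaining: P1:{B,D} P2:{Q,R}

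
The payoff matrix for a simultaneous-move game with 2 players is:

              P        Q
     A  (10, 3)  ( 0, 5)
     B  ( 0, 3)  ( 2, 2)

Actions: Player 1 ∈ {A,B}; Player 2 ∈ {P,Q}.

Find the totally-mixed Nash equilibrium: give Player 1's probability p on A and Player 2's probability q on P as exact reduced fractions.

P1 indiff ⇒ q·10+(1-q)·0 = q·0+(1-q)·2 ⇒ q(10) = (1-q)(2) ⇒ q = 1/6
P2 indiff ⇒ p·3+(1-p)·3 = p·5+(1-p)·2 ⇒ p(-2) = (1-p)(-1) ⇒ p = 1/3

p=1/3, q=1/6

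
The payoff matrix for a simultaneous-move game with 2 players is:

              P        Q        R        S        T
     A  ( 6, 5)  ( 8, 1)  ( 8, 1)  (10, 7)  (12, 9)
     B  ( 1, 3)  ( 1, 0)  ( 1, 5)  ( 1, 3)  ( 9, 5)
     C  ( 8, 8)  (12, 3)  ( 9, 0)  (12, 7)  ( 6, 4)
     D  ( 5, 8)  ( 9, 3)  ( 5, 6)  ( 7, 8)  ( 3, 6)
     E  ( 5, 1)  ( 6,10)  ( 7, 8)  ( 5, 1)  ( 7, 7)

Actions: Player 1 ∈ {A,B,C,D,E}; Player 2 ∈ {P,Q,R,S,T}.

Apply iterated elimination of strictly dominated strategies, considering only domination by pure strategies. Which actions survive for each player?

IESDS → P1:{A,C} P2:{P,S,T}

P1 drop B (A beats it: P:6>1 Q:8>1 R:8>1 S:10>1 T:12>9)
P1 drop D (C beats it: P:8>5 Q:12>9 R:9>5 S:12>7 T:6>3)
P1 drop E (A beats it: P:6>5 Q:8>6 R:8>7 S:10>5 T:12>7)
P2 drop Q (P beats it: A:5>1 C:8>3)
P2 drop R (P beats it: A:5>1 C:8>0)
P1→{A,C} P2→{P,S,T}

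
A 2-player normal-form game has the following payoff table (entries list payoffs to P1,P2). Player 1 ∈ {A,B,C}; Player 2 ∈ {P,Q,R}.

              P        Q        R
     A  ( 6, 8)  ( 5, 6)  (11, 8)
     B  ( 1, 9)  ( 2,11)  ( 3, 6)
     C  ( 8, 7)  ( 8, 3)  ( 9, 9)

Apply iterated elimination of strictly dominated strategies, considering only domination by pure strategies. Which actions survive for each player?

Survivors P1:{A,C} P2:{P,R}

P1 drop B (A beats it: P:6>1 Q:5>2 R:11>3)
P2 drop Q (P beats it: A:8>6 C:7>3)
P1→{A,C} P2→{P,R}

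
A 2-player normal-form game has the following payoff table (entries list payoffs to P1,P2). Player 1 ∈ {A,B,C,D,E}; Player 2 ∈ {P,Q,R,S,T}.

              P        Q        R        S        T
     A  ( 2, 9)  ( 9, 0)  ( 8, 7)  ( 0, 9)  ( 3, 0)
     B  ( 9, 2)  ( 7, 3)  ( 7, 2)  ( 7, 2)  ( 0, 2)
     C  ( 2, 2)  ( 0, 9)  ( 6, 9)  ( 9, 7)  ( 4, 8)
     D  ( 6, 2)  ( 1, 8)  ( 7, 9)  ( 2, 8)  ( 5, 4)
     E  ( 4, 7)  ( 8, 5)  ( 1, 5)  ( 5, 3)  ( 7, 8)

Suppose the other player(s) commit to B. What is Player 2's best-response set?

argmax u_2 = {Q}

u_2(P vs B) = 2
u_2(Q vs B) = 3
u_2(R vs B) = 2
u_2(S vs B) = 2
u_2(T vs B) = 2
max payoff 3 at {Q}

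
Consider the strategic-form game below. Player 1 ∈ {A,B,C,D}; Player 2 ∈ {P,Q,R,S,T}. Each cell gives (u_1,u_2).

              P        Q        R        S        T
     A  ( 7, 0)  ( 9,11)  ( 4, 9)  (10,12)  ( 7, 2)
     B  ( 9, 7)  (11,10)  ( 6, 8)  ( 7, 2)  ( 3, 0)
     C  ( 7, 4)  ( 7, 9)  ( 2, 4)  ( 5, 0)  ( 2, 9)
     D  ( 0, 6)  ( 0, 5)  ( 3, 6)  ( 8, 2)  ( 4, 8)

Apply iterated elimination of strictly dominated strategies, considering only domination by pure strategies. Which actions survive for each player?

IESDS → P1:{A,B} P2:{Q,S}

P1 drop C (B beats it: P:9>7 Q:11>7 R:6>2 S:7>5 T:3>2)
P1 drop D (A beats it: P:7>0 Q:9>0 R:4>3 S:10>8 T:7>4)
P2 drop P (Q beats it: A:11>0 B:10>7)
P2 drop R (Q beats it: A:11>9 B:10>8)
P2 drop T (Q beats it: A:11>2 B:10>0)
P1→{A,B} P2→{Q,S}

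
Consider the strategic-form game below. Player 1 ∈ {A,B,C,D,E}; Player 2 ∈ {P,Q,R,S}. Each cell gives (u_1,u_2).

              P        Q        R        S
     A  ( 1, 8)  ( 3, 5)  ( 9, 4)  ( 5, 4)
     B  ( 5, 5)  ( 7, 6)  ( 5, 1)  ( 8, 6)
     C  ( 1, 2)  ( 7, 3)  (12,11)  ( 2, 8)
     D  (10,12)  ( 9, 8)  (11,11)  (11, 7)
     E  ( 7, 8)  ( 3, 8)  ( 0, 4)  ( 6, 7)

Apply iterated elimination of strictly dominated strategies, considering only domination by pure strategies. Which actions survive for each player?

Remaining: P1:{C,D} P2:{P,R}

P1 drop A (D beats it: P:10>1 Q:9>3 R:11>9 S:11>5)
P1 drop B (D beats it: P:10>5 Q:9>7 R:11>5 S:11>8)
P1 drop E (D beats it: P:10>7 Q:9>3 R:11>0 S:11>6)
P2 drop Q (R beats it: C:11>3 D:11>8)
P2 drop S (R beats it: C:11>8 D:11>7)
P1→{C,D} P2→{P,R}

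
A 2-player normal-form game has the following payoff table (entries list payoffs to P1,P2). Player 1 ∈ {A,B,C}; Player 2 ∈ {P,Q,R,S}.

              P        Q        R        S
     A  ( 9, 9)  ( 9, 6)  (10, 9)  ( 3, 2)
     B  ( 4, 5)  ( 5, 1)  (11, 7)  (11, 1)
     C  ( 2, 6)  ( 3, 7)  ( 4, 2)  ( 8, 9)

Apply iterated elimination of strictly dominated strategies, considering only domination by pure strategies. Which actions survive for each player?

P1 drop C (B beats it: P:4>2 Q:5>3 R:11>4 S:11>8)
P2 drop Q (P beats it: A:9>6 B:5>1)
P2 drop S (P beats it: A:9>2 B:5>1)
P1→{A,B} P2→{P,R}

Survivors P1:{A,B} P2:{P,R}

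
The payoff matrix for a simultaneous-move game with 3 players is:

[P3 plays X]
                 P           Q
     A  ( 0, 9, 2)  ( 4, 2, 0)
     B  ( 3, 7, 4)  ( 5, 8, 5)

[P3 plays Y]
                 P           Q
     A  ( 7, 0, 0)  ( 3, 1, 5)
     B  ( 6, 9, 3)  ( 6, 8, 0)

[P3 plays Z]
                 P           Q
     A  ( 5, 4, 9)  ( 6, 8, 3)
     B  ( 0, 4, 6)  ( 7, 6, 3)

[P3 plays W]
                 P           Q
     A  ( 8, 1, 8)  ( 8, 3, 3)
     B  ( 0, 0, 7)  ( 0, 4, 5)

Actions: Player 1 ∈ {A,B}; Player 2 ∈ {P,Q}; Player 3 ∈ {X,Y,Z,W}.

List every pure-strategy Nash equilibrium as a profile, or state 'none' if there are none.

NE set: (B,Q,X)

(A,P,X): not NE [P1→B gives 3>0; P3→Z gives 9>2]
(A,P,Y): not NE [P2→Q gives 1>0; P3→Z gives 9>0]
(A,P,Z): not NE [P2→Q gives 8>4]
(A,P,W): not NE [P2→Q gives 3>1; P3→Z gives 9>8]
(A,Q,X): not NE [P1→B gives 5>4; P2→P gives 9>2; P3→Y gives 5>0]
(A,Q,Y): not NE [P1→B gives 6>3]
(A,Q,Z): not NE [P1→B gives 7>6; P3→Y gives 5>3]
(A,Q,W): not NE [P3→Y gives 5>3]
(B,P,X): not NE [P2→Q gives 8>7; P3→W gives 7>4]
(B,P,Y): not NE [P1→A gives 7>6; P3→W gives 7>3]
(B,P,Z): not NE [P1→A gives 5>0; P2→Q gives 6>4; P3→W gives 7>6]
(B,P,W): not NE [P1→A gives 8>0; P2→Q gives 4>0]
(B,Q,X): NE
(B,Q,Y): not NE [P2→P gives 9>8; P3→W gives 5>0]
(B,Q,Z): not NE [P3→W gives 5>3]
(B,Q,W): not NE [P1→A gives 8>0]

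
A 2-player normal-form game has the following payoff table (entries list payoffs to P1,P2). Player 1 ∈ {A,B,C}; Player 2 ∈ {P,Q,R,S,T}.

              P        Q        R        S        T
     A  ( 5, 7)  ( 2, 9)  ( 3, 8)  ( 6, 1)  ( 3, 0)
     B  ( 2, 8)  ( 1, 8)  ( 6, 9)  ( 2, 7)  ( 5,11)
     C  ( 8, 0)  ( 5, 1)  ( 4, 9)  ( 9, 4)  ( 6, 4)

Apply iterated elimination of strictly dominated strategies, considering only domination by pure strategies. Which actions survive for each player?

IESDS → P1:{B,C} P2:{R,T}

P1 drop A (C beats it: P:8>5 Q:5>2 R:4>3 S:9>6 T:6>3)
P2 drop P (R beats it: B:9>8 C:9>0)
P2 drop Q (R beats it: B:9>8 C:9>1)
P2 drop S (R beats it: B:9>7 C:9>4)
P1→{B,C} P2→{R,T}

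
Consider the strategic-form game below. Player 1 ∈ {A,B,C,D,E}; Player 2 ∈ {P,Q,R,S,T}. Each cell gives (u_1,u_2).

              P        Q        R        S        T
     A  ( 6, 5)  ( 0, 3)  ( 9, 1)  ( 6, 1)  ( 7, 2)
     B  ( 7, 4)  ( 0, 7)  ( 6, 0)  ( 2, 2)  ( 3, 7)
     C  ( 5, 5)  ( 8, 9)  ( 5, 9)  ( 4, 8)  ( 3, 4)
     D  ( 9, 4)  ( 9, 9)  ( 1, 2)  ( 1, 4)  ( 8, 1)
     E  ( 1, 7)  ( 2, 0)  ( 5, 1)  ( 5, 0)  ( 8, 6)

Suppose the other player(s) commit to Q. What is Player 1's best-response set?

u_1(A vs Q) = 0
u_1(B vs Q) = 0
u_1(C vs Q) = 8
u_1(D vs Q) = 9
u_1(E vs Q) = 2
max payoff 9 at {D}

BR_1 = {D}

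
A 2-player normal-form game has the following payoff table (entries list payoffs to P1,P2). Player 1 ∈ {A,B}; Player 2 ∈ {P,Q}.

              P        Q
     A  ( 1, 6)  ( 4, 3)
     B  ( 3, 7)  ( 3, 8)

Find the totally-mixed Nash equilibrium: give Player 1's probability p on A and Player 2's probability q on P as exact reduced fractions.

P1 mixes 1/4 on A; P2 mixes 1/3 on P

P1 indiff ⇒ q·1+(1-q)·4 = q·3+(1-q)·3 ⇒ q(-2) = (1-q)(-1) ⇒ q = 1/3
P2 indiff ⇒ p·6+(1-p)·7 = p·3+(1-p)·8 ⇒ p(3) = (1-p)(1) ⇒ p = 1/4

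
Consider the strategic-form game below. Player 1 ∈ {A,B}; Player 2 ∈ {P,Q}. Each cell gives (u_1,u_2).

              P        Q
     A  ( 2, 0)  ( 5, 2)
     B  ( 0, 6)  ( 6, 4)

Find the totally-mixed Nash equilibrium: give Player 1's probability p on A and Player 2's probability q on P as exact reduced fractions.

p=1/2, q=1/3

P1 indiff ⇒ q·2+(1-q)·5 = q·0+(1-q)·6 ⇒ q(2) = (1-q)(1) ⇒ q = 1/3
P2 indiff ⇒ p·0+(1-p)·6 = p·2+(1-p)·4 ⇒ p(-2) = (1-p)(-2) ⇒ p = 1/2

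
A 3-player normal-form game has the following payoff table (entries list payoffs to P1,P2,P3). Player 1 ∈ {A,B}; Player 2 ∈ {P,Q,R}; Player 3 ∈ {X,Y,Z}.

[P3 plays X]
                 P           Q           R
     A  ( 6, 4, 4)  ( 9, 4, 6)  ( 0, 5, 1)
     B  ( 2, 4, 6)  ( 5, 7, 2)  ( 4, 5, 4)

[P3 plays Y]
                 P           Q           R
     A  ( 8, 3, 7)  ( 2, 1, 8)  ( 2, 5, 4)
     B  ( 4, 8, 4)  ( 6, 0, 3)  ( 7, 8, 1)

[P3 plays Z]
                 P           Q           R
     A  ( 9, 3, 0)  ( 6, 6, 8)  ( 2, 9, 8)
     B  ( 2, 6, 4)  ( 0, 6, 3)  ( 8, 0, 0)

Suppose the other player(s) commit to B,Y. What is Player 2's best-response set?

u_2(P vs B,Y) = 8
u_2(Q vs B,Y) = 0
u_2(R vs B,Y) = 8
max payoff 8 at {P,R}

BR_2 = {P,R}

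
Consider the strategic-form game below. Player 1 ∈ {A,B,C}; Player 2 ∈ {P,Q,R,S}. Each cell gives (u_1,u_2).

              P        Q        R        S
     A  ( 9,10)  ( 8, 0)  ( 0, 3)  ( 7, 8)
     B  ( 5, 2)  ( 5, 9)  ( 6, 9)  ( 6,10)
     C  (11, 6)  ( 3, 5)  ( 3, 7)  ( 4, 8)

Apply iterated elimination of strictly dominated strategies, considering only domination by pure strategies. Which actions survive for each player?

P2 drop Q (S beats it: A:8>0 B:10>9 C:8>5)
P2 drop R (S beats it: A:8>3 B:10>9 C:8>7)
P1 drop B (A beats it: P:9>5 S:7>6)
P1→{A,C} P2→{P,S}

Remaining: P1:{A,C} P2:{P,S}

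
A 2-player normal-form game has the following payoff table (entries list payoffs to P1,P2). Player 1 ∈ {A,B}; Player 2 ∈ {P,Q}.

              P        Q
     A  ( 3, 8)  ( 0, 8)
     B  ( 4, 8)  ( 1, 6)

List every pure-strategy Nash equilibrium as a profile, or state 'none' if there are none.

PSNE = {(B,P)}

(A,P): not NE [P1→B gives 4>3]
(A,Q): not NE [P1→B gives 1>0]
(B,P): NE
(B,Q): not NE [P2→P gives 8>6]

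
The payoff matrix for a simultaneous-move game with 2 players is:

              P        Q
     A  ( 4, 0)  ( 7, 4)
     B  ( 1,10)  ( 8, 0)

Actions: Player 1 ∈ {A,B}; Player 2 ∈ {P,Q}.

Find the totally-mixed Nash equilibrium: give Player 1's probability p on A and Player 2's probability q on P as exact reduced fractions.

P1 indiff ⇒ q·4+(1-q)·7 = q·1+(1-q)·8 ⇒ q(3) = (1-q)(1) ⇒ q = 1/4
P2 indiff ⇒ p·0+(1-p)·10 = p·4+(1-p)·0 ⇒ p(-4) = (1-p)(-10) ⇒ p = 5/7

P1 mixes 5/7 on A; P2 mixes 1/4 on P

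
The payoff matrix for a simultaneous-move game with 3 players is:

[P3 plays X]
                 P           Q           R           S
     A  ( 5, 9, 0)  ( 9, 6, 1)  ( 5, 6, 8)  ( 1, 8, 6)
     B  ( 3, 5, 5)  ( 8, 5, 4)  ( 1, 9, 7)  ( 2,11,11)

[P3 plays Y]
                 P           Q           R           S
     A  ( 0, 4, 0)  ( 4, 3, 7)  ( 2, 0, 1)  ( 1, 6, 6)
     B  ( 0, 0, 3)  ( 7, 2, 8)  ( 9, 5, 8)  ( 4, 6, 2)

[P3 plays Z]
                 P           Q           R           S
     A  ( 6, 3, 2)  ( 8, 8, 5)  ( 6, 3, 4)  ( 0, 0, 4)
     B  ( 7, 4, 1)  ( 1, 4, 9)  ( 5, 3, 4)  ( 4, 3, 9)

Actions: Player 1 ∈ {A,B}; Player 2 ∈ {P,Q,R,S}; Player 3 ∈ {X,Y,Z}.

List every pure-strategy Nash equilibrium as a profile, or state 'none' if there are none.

NE set: (B,S,X)

(A,P,X): not NE [P3→Z gives 2>0]
(A,P,Y): not NE [P2→S gives 6>4; P3→Z gives 2>0]
(A,P,Z): not NE [P1→B gives 7>6; P2→Q gives 8>3]
(A,Q,X): not NE [P2→P gives 9>6; P3→Y gives 7>1]
(A,Q,Y): not NE [P1→B gives 7>4; P2→S gives 6>3]
(A,Q,Z): not NE [P3→Y gives 7>5]
(A,R,X): not NE [P2→P gives 9>6]
(A,R,Y): not NE [P1→B gives 9>2; P2→S gives 6>0; P3→X gives 8>1]
(A,R,Z): not NE [P2→Q gives 8>3; P3→X gives 8>4]
(A,S,X): not NE [P1→B gives 2>1; P2→P gives 9>8]
(A,S,Y): not NE [P1→B gives 4>1]
(A,S,Z): not NE [P1→B gives 4>0; P2→Q gives 8>0; P3→Y gives 6>4]
(B,P,X): not NE [P1→A gives 5>3; P2→S gives 11>5]
(B,P,Y): not NE [P2→S gives 6>0; P3→X gives 5>3]
(B,P,Z): not NE [P3→X gives 5>1]
(B,Q,X): not NE [P1→A gives 9>8; P2→S gives 11>5; P3→Z gives 9>4]
(B,Q,Y): not NE [P2→S gives 6>2; P3→Z gives 9>8]
(B,Q,Z): not NE [P1→A gives 8>1]
(B,R,X): not NE [P1→A gives 5>1; P2→S gives 11>9; P3→Y gives 8>7]
(B,R,Y): not NE [P2→S gives 6>5]
(B,R,Z): not NE [P1→A gives 6>5; P2→Q gives 4>3; P3→Y gives 8>4]
(B,S,X): NE
(B,S,Y): not NE [P3→X gives 11>2]
(B,S,Z): not NE [P2→Q gives 4>3; P3→X gives 11>9]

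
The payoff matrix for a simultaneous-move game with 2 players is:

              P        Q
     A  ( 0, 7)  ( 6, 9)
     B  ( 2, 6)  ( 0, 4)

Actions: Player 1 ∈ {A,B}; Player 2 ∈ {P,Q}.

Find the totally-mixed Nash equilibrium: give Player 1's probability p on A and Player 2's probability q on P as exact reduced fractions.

P1 indiff ⇒ q·0+(1-q)·6 = q·2+(1-q)·0 ⇒ q(-2) = (1-q)(-6) ⇒ q = 3/4
P2 indiff ⇒ p·7+(1-p)·6 = p·9+(1-p)·4 ⇒ p(-2) = (1-p)(-2) ⇒ p = 1/2

P1 mixes 1/2 on A; P2 mixes 3/4 on P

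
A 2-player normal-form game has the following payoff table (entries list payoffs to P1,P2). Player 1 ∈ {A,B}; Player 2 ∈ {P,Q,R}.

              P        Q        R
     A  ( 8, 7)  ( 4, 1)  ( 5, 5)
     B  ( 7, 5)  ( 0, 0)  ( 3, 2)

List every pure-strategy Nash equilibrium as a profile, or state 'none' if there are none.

Nash profiles: (A,P)

(A,P): NE
(A,Q): not NE [P2→P gives 7>1]
(A,R): not NE [P2→P gives 7>5]
(B,P): not NE [P1→A gives 8>7]
(B,Q): not NE [P1→A gives 4>0; P2→P gives 5>0]
(B,R): not NE [P1→A gives 5>3; P2→P gives 5>2]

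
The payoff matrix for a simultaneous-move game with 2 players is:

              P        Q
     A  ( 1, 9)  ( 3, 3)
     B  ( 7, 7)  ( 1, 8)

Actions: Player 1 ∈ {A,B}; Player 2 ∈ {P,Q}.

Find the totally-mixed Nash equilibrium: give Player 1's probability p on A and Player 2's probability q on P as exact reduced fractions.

(p,q) = (1/7, 1/4)

P1 indiff ⇒ q·1+(1-q)·3 = q·7+(1-q)·1 ⇒ q(-6) = (1-q)(-2) ⇒ q = 1/4
P2 indiff ⇒ p·9+(1-p)·7 = p·3+(1-p)·8 ⇒ p(6) = (1-p)(1) ⇒ p = 1/7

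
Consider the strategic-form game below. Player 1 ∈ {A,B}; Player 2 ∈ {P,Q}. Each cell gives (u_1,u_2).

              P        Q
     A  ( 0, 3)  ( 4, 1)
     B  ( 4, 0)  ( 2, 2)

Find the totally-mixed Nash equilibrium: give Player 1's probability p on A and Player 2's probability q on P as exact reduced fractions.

p=1/2, q=1/3

P1 indiff ⇒ q·0+(1-q)·4 = q·4+(1-q)·2 ⇒ q(-4) = (1-q)(-2) ⇒ q = 1/3
P2 indiff ⇒ p·3+(1-p)·0 = p·1+(1-p)·2 ⇒ p(2) = (1-p)(2) ⇒ p = 1/2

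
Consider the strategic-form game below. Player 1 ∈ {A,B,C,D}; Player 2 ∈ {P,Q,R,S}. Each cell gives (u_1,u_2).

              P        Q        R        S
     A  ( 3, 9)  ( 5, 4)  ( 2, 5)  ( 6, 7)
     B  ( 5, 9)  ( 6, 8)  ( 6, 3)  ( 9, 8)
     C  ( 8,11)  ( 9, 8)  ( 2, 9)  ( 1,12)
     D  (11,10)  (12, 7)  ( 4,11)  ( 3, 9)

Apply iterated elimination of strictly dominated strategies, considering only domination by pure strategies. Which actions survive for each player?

P1 drop A (B beats it: P:5>3 Q:6>5 R:6>2 S:9>6)
P1 drop C (D beats it: P:11>8 Q:12>9 R:4>2 S:3>1)
P2 drop Q (P beats it: B:9>8 D:10>7)
P2 drop S (P beats it: B:9>8 D:10>9)
P1→{B,D} P2→{P,R}

Remaining: P1:{B,D} P2:{P,R}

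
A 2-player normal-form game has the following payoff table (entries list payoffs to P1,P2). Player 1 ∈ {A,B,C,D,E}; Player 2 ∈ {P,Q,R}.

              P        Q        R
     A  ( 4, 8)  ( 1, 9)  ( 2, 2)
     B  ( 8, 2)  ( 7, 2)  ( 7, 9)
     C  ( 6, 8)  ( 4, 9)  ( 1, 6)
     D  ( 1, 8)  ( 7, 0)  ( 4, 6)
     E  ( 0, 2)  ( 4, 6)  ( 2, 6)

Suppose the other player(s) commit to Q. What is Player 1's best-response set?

argmax u_1 = {B,D}

u_1(A vs Q) = 1
u_1(B vs Q) = 7
u_1(C vs Q) = 4
u_1(D vs Q) = 7
u_1(E vs Q) = 4
max payoff 7 at {B,D}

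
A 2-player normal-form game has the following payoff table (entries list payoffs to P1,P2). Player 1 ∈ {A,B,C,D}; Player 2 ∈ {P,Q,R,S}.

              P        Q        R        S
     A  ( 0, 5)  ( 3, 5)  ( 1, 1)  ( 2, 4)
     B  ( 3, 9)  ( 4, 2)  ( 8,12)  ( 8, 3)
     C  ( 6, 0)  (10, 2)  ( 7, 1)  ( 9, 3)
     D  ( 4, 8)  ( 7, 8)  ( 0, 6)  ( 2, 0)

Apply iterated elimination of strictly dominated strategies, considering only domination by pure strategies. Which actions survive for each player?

IESDS → P1:{B,C} P2:{R,S}

P1 drop A (B beats it: P:3>0 Q:4>3 R:8>1 S:8>2)
P1 drop D (C beats it: P:6>4 Q:10>7 R:7>0 S:9>2)
P2 drop P (R beats it: B:12>9 C:1>0)
P2 drop Q (S beats it: B:3>2 C:3>2)
P1→{B,C} P2→{R,S}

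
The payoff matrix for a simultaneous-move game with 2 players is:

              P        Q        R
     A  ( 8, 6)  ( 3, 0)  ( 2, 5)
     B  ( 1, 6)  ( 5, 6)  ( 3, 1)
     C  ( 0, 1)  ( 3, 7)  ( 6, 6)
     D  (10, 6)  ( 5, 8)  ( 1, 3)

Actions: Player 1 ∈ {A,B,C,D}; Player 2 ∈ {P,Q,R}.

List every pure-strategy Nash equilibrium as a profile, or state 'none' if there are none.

NE set: (B,Q), (D,Q)

(A,P): not NE [P1→D gives 10>8]
(A,Q): not NE [P1→D gives 5>3; P2→P gives 6>0]
(A,R): not NE [P1→C gives 6>2; P2→P gives 6>5]
(B,P): not NE [P1→D gives 10>1]
(B,Q): NE
(B,R): not NE [P1→C gives 6>3; P2→Q gives 6>1]
(C,P): not NE [P1→D gives 10>0; P2→Q gives 7>1]
(C,Q): not NE [P1→D gives 5>3]
(C,R): not NE [P2→Q gives 7>6]
(D,P): not NE [P2→Q gives 8>6]
(D,Q): NE
(D,R): not NE [P1→C gives 6>1; P2→Q gives 8>3]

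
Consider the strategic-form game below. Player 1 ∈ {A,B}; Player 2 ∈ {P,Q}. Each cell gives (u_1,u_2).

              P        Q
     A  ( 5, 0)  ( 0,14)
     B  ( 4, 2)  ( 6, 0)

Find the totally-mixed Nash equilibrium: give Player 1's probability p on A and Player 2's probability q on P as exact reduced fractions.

(p,q) = (1/8, 6/7)

P1 indiff ⇒ q·5+(1-q)·0 = q·4+(1-q)·6 ⇒ q(1) = (1-q)(6) ⇒ q = 6/7
P2 indiff ⇒ p·0+(1-p)·2 = p·14+(1-p)·0 ⇒ p(-14) = (1-p)(-2) ⇒ p = 1/8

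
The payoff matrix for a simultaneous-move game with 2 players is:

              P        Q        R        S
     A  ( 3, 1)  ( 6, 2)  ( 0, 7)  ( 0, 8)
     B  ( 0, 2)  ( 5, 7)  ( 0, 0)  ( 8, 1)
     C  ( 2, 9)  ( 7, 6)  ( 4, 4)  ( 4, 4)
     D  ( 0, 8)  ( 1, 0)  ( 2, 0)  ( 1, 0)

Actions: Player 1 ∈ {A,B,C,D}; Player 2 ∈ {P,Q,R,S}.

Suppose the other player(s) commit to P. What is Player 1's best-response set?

argmax u_1 = {A}

u_1(A vs P) = 3
u_1(B vs P) = 0
u_1(C vs P) = 2
u_1(D vs P) = 0
max payoff 3 at {A}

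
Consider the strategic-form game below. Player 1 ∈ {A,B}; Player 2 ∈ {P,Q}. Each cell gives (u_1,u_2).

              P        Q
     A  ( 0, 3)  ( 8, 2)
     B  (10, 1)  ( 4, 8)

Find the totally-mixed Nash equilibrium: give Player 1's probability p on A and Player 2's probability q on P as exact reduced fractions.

(p,q) = (7/8, 2/7)

P1 indiff ⇒ q·0+(1-q)·8 = q·10+(1-q)·4 ⇒ q(-10) = (1-q)(-4) ⇒ q = 2/7
P2 indiff ⇒ p·3+(1-p)·1 = p·2+(1-p)·8 ⇒ p(1) = (1-p)(7) ⇒ p = 7/8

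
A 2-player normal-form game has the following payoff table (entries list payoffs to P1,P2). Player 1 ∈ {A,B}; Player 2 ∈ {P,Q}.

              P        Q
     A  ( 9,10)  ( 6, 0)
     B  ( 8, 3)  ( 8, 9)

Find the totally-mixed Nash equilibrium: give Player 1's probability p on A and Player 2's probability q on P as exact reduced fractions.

p=3/8, q=2/3

P1 indiff ⇒ q·9+(1-q)·6 = q·8+(1-q)·8 ⇒ q(1) = (1-q)(2) ⇒ q = 2/3
P2 indiff ⇒ p·10+(1-p)·3 = p·0+(1-p)·9 ⇒ p(10) = (1-p)(6) ⇒ p = 3/8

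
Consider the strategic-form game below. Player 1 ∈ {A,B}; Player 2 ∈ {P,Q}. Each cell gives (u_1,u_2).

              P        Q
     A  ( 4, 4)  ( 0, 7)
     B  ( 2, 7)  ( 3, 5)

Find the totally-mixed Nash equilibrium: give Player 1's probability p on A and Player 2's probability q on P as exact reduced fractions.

P1 mixes 2/5 on A; P2 mixes 3/5 on P

P1 indiff ⇒ q·4+(1-q)·0 = q·2+(1-q)·3 ⇒ q(2) = (1-q)(3) ⇒ q = 3/5
P2 indiff ⇒ p·4+(1-p)·7 = p·7+(1-p)·5 ⇒ p(-3) = (1-p)(-2) ⇒ p = 2/5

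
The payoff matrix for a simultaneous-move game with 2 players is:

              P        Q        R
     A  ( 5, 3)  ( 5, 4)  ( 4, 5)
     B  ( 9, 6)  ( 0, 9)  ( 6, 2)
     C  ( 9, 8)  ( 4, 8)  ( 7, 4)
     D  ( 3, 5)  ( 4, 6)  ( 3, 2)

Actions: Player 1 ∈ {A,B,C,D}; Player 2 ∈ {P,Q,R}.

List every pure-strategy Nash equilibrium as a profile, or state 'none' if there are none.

NE set: (C,P)

(A,P): not NE [P1→C gives 9>5; P2→R gives 5>3]
(A,Q): not NE [P2→R gives 5>4]
(A,R): not NE [P1→C gives 7>4]
(B,P): not NE [P2→Q gives 9>6]
(B,Q): not NE [P1→A gives 5>0]
(B,R): not NE [P1→C gives 7>6; P2→Q gives 9>2]
(C,P): NE
(C,Q): not NE [P1→A gives 5>4]
(C,R): not NE [P2→Q gives 8>4]
(D,P): not NE [P1→C gives 9>3; P2→Q gives 6>5]
(D,Q): not NE [P1→A gives 5>4]
(D,R): not NE [P1→C gives 7>3; P2→Q gives 6>2]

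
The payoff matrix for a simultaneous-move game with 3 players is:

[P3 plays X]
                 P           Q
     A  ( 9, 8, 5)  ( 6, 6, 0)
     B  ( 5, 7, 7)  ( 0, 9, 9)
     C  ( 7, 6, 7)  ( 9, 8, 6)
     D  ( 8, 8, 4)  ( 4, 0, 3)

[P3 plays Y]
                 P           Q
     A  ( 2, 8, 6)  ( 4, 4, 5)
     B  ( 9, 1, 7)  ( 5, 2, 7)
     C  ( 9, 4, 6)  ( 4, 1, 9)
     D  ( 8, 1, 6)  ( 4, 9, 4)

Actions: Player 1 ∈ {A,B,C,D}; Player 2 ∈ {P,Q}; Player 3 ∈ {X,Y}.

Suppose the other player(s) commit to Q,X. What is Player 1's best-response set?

BR_1 = {C}

u_1(A vs Q,X) = 6
u_1(B vs Q,X) = 0
u_1(C vs Q,X) = 9
u_1(D vs Q,X) = 4
max payoff 9 at {C}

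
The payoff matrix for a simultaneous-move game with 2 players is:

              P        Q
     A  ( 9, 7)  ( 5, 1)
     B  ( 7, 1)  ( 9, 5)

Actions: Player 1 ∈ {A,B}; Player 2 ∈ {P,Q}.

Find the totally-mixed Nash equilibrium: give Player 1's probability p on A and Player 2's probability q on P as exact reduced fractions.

P1 indiff ⇒ q·9+(1-q)·5 = q·7+(1-q)·9 ⇒ q(2) = (1-q)(4) ⇒ q = 2/3
P2 indiff ⇒ p·7+(1-p)·1 = p·1+(1-p)·5 ⇒ p(6) = (1-p)(4) ⇒ p = 2/5

(p,q) = (2/5, 2/3)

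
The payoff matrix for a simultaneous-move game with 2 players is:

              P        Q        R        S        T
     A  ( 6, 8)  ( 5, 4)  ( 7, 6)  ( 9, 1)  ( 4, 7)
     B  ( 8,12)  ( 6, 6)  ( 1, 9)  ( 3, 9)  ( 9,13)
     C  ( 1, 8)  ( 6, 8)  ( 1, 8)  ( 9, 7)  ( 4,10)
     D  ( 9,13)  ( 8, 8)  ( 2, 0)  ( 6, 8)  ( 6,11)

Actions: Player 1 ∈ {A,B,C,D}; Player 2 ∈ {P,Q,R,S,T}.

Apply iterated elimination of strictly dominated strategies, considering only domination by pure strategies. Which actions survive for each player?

P2 drop Q (T beats it: A:7>4 B:13>6 C:10>8 D:11>8)
P2 drop R (T beats it: A:7>6 B:13>9 C:10>8 D:11>0)
P2 drop S (P beats it: A:8>1 B:12>9 C:8>7 D:13>8)
P1 drop A (B beats it: P:8>6 T:9>4)
P1 drop C (B beats it: P:8>1 T:9>4)
P1→{B,D} P2→{P,T}

IESDS → P1:{B,D} P2:{P,T}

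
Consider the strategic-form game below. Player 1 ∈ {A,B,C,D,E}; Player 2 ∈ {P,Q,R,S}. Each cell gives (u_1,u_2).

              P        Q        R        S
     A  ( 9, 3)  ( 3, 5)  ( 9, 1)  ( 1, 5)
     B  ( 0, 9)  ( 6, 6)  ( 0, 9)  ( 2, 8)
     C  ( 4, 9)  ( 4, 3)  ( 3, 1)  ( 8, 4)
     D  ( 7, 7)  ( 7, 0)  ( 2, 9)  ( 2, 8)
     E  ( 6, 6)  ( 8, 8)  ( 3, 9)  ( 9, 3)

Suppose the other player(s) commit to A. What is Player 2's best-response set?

argmax u_2 = {Q,S}

u_2(P vs A) = 3
u_2(Q vs A) = 5
u_2(R vs A) = 1
u_2(S vs A) = 5
max payoff 5 at {Q,S}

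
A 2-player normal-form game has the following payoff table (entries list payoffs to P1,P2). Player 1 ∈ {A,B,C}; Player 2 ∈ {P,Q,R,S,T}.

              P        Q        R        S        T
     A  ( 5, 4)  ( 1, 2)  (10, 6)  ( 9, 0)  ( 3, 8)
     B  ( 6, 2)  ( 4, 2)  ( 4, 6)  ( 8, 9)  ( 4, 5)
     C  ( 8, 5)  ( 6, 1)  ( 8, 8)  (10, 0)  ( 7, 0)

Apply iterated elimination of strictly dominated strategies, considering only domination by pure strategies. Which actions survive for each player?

IESDS → P1:{A,C} P2:{R,T}

P1 drop B (C beats it: P:8>6 Q:6>4 R:8>4 S:10>8 T:7>4)
P2 drop P (R beats it: A:6>4 C:8>5)
P2 drop Q (R beats it: A:6>2 C:8>1)
P2 drop S (R beats it: A:6>0 C:8>0)
P1→{A,C} P2→{R,T}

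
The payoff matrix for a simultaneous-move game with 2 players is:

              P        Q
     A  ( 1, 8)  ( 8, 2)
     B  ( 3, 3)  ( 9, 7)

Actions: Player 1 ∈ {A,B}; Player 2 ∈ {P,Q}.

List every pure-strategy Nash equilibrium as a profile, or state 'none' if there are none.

(A,P): not NE [P1→B gives 3>1]
(A,Q): not NE [P1→B gives 9>8; P2→P gives 8>2]
(B,P): not NE [P2→Q gives 7>3]
(B,Q): NE

NE set: (B,Q)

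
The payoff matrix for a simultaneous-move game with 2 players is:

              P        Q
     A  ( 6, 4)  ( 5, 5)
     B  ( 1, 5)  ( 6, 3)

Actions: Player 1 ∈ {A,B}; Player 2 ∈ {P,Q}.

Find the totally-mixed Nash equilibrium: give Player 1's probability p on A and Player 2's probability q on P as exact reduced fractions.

P1 indiff ⇒ q·6+(1-q)·5 = q·1+(1-q)·6 ⇒ q(5) = (1-q)(1) ⇒ q = 1/6
P2 indiff ⇒ p·4+(1-p)·5 = p·5+(1-p)·3 ⇒ p(-1) = (1-p)(-2) ⇒ p = 2/3

p=2/3, q=1/6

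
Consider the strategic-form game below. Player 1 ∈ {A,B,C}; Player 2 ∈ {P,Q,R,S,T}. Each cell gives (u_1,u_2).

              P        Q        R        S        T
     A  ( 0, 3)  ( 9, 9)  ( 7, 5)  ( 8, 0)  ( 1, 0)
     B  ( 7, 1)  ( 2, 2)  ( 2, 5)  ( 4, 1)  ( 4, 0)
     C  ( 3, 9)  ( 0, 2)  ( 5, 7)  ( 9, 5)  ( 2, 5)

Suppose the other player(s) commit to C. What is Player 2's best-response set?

u_2(P vs C) = 9
u_2(Q vs C) = 2
u_2(R vs C) = 7
u_2(S vs C) = 5
u_2(T vs C) = 5
max payoff 9 at {P}

P2 best: {P}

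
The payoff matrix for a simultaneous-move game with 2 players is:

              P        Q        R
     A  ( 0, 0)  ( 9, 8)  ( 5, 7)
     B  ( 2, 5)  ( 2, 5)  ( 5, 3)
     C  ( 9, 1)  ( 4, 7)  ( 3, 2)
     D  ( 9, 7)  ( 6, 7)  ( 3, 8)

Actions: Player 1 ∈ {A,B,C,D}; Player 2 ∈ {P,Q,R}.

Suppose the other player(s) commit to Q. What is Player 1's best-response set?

u_1(A vs Q) = 9
u_1(B vs Q) = 2
u_1(C vs Q) = 4
u_1(D vs Q) = 6
max payoff 9 at {A}

P1 best: {A}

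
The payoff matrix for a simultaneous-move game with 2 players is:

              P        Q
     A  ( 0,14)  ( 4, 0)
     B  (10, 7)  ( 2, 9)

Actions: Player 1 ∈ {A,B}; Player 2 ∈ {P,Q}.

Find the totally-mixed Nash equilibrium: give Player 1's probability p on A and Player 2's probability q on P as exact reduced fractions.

P1 indiff ⇒ q·0+(1-q)·4 = q·10+(1-q)·2 ⇒ q(-10) = (1-q)(-2) ⇒ q = 1/6
P2 indiff ⇒ p·14+(1-p)·7 = p·0+(1-p)·9 ⇒ p(14) = (1-p)(2) ⇒ p = 1/8

(p,q) = (1/8, 1/6)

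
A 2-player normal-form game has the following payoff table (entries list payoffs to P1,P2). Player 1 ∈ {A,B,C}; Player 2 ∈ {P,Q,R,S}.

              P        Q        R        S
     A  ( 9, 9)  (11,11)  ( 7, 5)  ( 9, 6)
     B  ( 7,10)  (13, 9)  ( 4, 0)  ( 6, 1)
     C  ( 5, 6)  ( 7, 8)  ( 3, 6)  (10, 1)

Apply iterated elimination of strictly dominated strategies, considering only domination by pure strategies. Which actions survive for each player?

P2 drop R (Q beats it: A:11>5 B:9>0 C:8>6)
P2 drop S (P beats it: A:9>6 B:10>1 C:6>1)
P1 drop C (A beats it: P:9>5 Q:11>7)
P1→{A,B} P2→{P,Q}

Survivors P1:{A,B} P2:{P,Q}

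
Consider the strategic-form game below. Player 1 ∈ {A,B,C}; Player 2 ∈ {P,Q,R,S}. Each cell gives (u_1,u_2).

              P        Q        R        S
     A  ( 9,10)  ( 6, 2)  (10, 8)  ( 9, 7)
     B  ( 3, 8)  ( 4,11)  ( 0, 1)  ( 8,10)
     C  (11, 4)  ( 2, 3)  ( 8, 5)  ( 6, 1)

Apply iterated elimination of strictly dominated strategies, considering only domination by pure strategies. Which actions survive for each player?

P1 drop B (A beats it: P:9>3 Q:6>4 R:10>0 S:9>8)
P2 drop Q (P beats it: A:10>2 C:4>3)
P2 drop S (P beats it: A:10>7 C:4>1)
P1→{A,C} P2→{P,R}

IESDS → P1:{A,C} P2:{P,R}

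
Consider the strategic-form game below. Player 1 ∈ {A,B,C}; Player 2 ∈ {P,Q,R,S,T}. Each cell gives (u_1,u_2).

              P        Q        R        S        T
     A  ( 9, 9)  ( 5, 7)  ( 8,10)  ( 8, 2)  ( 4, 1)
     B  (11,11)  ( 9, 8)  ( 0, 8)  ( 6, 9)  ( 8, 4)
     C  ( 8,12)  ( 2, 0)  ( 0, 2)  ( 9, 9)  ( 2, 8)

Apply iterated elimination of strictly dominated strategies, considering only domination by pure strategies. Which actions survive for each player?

Remaining: P1:{A,B} P2:{P,R}

P2 drop Q (P beats it: A:9>7 B:11>8 C:12>0)
P2 drop S (P beats it: A:9>2 B:11>9 C:12>9)
P1 drop C (A beats it: P:9>8 R:8>0 T:4>2)
P2 drop T (P beats it: A:9>1 B:11>4)
P1→{A,B} P2→{P,R}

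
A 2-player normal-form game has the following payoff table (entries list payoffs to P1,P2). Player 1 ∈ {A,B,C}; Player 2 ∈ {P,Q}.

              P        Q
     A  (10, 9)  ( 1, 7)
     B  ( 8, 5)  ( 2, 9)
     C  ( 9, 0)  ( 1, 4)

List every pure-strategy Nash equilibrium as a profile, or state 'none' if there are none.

NE set: (A,P), (B,Q)

(A,P): NE
(A,Q): not NE [P1→B gives 2>1; P2→P gives 9>7]
(B,P): not NE [P1→A gives 10>8; P2→Q gives 9>5]
(B,Q): NE
(C,P): not NE [P1→A gives 10>9; P2→Q gives 4>0]
(C,Q): not NE [P1→B gives 2>1]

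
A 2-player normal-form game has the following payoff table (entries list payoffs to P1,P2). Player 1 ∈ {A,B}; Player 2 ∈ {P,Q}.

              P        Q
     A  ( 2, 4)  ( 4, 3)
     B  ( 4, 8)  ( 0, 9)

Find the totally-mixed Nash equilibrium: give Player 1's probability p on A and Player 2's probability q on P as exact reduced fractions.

P1 indiff ⇒ q·2+(1-q)·4 = q·4+(1-q)·0 ⇒ q(-2) = (1-q)(-4) ⇒ q = 2/3
P2 indiff ⇒ p·4+(1-p)·8 = p·3+(1-p)·9 ⇒ p(1) = (1-p)(1) ⇒ p = 1/2

p=1/2, q=2/3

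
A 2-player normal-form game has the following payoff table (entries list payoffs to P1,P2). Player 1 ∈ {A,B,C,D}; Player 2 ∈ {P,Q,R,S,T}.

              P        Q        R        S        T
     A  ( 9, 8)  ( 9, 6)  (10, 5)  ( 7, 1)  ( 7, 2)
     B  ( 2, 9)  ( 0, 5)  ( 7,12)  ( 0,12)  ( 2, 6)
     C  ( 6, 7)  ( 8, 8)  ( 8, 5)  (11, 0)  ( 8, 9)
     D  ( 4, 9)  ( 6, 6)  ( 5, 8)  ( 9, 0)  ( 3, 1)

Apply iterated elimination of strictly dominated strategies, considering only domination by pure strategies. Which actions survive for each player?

P1 drop B (A beats it: P:9>2 Q:9>0 R:10>7 S:7>0 T:7>2)
P1 drop D (C beats it: P:6>4 Q:8>6 R:8>5 S:11>9 T:8>3)
P2 drop R (P beats it: A:8>5 C:7>5)
P2 drop S (P beats it: A:8>1 C:7>0)
P1→{A,C} P2→{P,Q,T}

Remaining: P1:{A,C} P2:{P,Q,T}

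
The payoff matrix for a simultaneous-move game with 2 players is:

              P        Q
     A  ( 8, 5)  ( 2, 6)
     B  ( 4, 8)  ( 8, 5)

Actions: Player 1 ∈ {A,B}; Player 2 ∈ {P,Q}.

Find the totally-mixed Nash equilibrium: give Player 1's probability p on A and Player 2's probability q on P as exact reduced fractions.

P1 mixes 3/4 on A; P2 mixes 3/5 on P

P1 indiff ⇒ q·8+(1-q)·2 = q·4+(1-q)·8 ⇒ q(4) = (1-q)(6) ⇒ q = 3/5
P2 indiff ⇒ p·5+(1-p)·8 = p·6+(1-p)·5 ⇒ p(-1) = (1-p)(-3) ⇒ p = 3/4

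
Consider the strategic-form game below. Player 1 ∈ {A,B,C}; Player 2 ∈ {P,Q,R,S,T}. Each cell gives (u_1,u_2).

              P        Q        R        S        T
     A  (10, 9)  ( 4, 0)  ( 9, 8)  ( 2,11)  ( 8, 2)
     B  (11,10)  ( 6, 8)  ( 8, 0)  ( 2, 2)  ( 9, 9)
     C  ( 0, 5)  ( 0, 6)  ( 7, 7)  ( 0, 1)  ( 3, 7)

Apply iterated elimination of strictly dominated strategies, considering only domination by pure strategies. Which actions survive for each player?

Survivors P1:{A,B} P2:{P,S}

P1 drop C (A beats it: P:10>0 Q:4>0 R:9>7 S:2>0 T:8>3)
P2 drop Q (P beats it: A:9>0 B:10>8)
P2 drop R (P beats it: A:9>8 B:10>0)
P2 drop T (P beats it: A:9>2 B:10>9)
P1→{A,B} P2→{P,S}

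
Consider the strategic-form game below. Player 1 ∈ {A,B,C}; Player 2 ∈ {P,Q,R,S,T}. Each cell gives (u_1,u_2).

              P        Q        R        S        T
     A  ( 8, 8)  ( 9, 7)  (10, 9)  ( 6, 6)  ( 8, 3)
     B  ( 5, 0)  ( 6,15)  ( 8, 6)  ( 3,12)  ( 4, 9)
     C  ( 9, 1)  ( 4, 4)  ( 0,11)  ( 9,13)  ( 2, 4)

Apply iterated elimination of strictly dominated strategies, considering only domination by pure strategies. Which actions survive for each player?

Survivors P1:{A,C} P2:{R,S}

P1 drop B (A beats it: P:8>5 Q:9>6 R:10>8 S:6>3 T:8>4)
P2 drop P (R beats it: A:9>8 C:11>1)
P2 drop Q (R beats it: A:9>7 C:11>4)
P2 drop T (R beats it: A:9>3 C:11>4)
P1→{A,C} P2→{R,S}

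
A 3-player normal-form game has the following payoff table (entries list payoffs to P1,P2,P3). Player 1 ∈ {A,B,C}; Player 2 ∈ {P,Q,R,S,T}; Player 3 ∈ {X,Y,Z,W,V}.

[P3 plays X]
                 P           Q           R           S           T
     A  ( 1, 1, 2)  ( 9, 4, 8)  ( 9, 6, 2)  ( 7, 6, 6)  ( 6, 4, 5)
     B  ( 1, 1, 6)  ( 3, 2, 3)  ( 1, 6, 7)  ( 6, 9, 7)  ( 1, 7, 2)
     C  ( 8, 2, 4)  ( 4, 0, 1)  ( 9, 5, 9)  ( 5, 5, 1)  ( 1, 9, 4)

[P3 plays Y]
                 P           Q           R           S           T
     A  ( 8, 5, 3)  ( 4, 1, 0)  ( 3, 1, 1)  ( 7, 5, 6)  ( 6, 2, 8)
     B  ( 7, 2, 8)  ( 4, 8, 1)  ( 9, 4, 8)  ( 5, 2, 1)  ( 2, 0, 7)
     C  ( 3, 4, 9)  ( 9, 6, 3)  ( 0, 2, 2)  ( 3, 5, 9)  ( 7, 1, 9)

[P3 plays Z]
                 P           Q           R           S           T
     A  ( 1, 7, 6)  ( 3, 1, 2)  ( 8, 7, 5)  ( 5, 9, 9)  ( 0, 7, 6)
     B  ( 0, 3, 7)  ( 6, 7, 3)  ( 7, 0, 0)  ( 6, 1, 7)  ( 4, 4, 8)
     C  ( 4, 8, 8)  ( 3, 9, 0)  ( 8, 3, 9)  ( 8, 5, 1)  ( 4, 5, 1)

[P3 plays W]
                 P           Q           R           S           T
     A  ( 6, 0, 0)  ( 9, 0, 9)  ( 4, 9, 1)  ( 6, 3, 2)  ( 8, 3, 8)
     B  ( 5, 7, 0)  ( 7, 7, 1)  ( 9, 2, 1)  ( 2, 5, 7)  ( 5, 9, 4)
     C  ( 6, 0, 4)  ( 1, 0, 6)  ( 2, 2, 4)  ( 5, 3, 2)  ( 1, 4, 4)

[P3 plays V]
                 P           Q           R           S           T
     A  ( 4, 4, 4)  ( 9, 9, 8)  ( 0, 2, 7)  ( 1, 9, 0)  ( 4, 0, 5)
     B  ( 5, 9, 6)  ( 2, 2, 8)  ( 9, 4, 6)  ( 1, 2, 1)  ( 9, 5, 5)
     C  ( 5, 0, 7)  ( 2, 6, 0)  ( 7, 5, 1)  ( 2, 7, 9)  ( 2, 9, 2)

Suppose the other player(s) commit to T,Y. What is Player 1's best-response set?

BR_1 = {C}

u_1(A vs T,Y) = 6
u_1(B vs T,Y) = 2
u_1(C vs T,Y) = 7
max payoff 7 at {C}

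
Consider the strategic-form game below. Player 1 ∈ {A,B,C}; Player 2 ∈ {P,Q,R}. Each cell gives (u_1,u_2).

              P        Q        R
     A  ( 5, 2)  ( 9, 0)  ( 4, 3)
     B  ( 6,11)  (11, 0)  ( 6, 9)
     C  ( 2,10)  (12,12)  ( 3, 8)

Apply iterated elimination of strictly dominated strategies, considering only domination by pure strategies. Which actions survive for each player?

Remaining: P1:{B,C} P2:{P,Q}

P1 drop A (B beats it: P:6>5 Q:11>9 R:6>4)
P2 drop R (P beats it: B:11>9 C:10>8)
P1→{B,C} P2→{P,Q}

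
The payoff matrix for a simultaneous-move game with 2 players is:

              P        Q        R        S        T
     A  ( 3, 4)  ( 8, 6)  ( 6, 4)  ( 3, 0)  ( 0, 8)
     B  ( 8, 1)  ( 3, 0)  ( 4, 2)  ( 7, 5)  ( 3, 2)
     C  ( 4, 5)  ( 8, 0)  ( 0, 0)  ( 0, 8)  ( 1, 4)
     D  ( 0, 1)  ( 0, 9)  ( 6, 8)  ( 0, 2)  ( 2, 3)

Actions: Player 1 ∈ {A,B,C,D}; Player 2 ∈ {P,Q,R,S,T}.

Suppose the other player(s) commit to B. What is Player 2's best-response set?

u_2(P vs B) = 1
u_2(Q vs B) = 0
u_2(R vs B) = 2
u_2(S vs B) = 5
u_2(T vs B) = 2
max payoff 5 at {S}

BR_2 = {S}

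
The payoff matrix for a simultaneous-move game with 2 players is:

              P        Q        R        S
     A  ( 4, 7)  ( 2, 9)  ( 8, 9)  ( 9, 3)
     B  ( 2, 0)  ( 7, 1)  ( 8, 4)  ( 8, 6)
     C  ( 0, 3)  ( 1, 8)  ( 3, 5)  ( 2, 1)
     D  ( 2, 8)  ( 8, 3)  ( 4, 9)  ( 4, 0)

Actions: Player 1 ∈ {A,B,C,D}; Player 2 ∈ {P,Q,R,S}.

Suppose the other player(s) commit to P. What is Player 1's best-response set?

u_1(A vs P) = 4
u_1(B vs P) = 2
u_1(C vs P) = 0
u_1(D vs P) = 2
max payoff 4 at {A}

argmax u_1 = {A}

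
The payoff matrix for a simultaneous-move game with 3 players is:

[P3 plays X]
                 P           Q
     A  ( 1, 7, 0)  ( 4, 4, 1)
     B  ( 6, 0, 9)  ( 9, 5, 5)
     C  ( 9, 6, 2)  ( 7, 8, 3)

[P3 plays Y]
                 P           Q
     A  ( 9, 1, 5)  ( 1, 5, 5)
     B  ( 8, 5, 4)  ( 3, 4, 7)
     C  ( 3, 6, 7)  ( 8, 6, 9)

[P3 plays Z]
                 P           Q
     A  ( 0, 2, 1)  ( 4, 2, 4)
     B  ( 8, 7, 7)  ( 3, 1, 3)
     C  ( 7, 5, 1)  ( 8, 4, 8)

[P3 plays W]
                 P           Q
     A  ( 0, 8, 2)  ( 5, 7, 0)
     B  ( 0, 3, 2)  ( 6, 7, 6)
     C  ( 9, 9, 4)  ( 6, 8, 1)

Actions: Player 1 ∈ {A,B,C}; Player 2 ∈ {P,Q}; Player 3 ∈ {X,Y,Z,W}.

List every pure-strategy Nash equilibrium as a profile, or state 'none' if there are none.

PSNE = {(C,Q,Y)}

(A,P,X): not NE [P1→C gives 9>1; P3→Y gives 5>0]
(A,P,Y): not NE [P2→Q gives 5>1]
(A,P,Z): not NE [P1→B gives 8>0; P3→Y gives 5>1]
(A,P,W): not NE [P1→C gives 9>0; P3→Y gives 5>2]
(A,Q,X): not NE [P1→B gives 9>4; P2→P gives 7>4; P3→Y gives 5>1]
(A,Q,Y): not NE [P1→C gives 8>1]
(A,Q,Z): not NE [P1→C gives 8>4; P3→Y gives 5>4]
(A,Q,W): not NE [P1→C gives 6>5; P2→P gives 8>7; P3→Y gives 5>0]
(B,P,X): not NE [P1→C gives 9>6; P2→Q gives 5>0]
(B,P,Y): not NE [P1→A gives 9>8; P3→X gives 9>4]
(B,P,Z): not NE [P3→X gives 9>7]
(B,P,W): not NE [P1→C gives 9>0; P2→Q gives 7>3; P3→X gives 9>2]
(B,Q,X): not NE [P3→Y gives 7>5]
(B,Q,Y): not NE [P1→C gives 8>3; P2→P gives 5>4]
(B,Q,Z): not NE [P1→C gives 8>3; P2→P gives 7>1; P3→Y gives 7>3]
(B,Q,W): not NE [P3→Y gives 7>6]
(C,P,X): not NE [P2→Q gives 8>6; P3→Y gives 7>2]
(C,P,Y): not NE [P1→A gives 9>3]
(C,P,Z): not NE [P1→B gives 8>7; P3→Y gives 7>1]
(C,P,W): not NE [P3→Y gives 7>4]
(C,Q,X): not NE [P1→B gives 9>7; P3→Y gives 9>3]
(C,Q,Y): NE
(C,Q,Z): not NE [P2→P gives 5>4; P3→Y gives 9>8]
(C,Q,W): not NE [P2→P gives 9>8; P3→Y gives 9>1]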